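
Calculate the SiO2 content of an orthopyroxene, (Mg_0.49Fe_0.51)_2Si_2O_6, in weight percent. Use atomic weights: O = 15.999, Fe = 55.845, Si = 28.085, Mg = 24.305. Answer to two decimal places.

Formula mass = 232.945 g/mol.
2 Si → 2.0000 mol SiO2 per formula unit; M(SiO2) = 60.083, so SiO2 mass = 120.166 g.
120.166/232.945 × 100 = 51.59 wt%.

51.59 wt%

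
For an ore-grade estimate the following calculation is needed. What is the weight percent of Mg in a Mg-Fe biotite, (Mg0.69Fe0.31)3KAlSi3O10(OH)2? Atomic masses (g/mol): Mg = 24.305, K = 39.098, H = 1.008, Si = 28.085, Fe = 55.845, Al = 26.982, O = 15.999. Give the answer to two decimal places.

M((Mg0.69Fe0.31)3KAlSi3O10(OH)2) = 446.586 g/mol.
Mg contributes 2.07 × 24.305 = 50.311 g per mole.
50.311/446.586 = 0.1127 → 11.27%.

11.27 weight percent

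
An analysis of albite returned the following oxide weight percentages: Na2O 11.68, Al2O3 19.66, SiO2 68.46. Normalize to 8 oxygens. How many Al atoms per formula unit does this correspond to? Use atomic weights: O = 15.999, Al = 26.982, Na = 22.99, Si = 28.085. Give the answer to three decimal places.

1.013 Al apfu

Na2O (M=61.979): mol = 0.18845; Na = 0.37690, O = 0.18845.
Al2O3 (M=101.961): mol = 0.19282; Al = 0.38564, O = 0.57846.
SiO2 (M=60.083): mol = 1.13942; Si = 1.13942, O = 2.27884.
ΣO = 3.04575; factor = 8/ΣO = 2.62661.
Al apfu = 0.38564 × 2.62661 = 1.013.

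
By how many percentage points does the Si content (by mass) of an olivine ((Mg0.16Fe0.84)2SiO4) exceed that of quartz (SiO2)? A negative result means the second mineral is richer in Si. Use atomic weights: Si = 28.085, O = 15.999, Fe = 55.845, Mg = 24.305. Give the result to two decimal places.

-32.24 percentage points

M((Mg0.16Fe0.84)2SiO4) = 193.678 g/mol, so wt% Si = 28.085/193.678 × 100 = 14.50%.
M(SiO2) = 60.083 g/mol, so wt% Si = 28.085/60.083 × 100 = 46.74%.
14.50 − 46.74 = -32.24 pp.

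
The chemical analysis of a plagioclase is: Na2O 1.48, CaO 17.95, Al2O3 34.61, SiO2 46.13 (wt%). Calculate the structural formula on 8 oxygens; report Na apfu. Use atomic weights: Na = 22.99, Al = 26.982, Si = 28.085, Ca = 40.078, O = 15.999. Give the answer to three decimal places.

Na2O (M=61.979): mol = 0.02388; Na = 0.04776, O = 0.02388.
CaO (M=56.077): mol = 0.32010; Ca = 0.32010, O = 0.32010.
Al2O3 (M=101.961): mol = 0.33944; Al = 0.67888, O = 1.01832.
SiO2 (M=60.083): mol = 0.76777; Si = 0.76777, O = 1.53554.
ΣO = 2.89784; factor = 8/ΣO = 2.76068.
Na apfu = 0.04776 × 2.76068 = 0.132.

0.132 Na apfu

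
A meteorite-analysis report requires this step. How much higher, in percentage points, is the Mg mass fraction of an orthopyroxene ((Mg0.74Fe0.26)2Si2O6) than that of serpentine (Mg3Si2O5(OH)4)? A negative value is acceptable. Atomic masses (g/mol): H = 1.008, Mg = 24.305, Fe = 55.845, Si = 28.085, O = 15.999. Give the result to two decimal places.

First mineral: 35.971 g Mg in 217.175 g formula = 16.56 wt% Mg.
Second mineral: 72.915 g Mg in 277.108 g formula = 26.31 wt% Mg.
16.56% − 26.31% gives a difference of -9.75 percentage points.

-9.75 percentage points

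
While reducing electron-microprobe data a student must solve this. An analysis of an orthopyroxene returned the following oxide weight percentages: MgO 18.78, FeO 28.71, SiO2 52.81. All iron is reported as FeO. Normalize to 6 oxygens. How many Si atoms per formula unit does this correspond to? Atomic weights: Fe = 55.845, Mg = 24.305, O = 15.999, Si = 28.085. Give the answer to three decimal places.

18.78 wt% MgO ÷ 40.304 g/mol = 0.46596 mol, giving 0.46596 Mg and 0.46596 O.
28.71 wt% FeO ÷ 71.844 g/mol = 0.39962 mol, giving 0.39962 Fe and 0.39962 O.
52.81 wt% SiO2 ÷ 60.083 g/mol = 0.87895 mol, giving 0.87895 Si and 1.75790 O.
Oxygen sums to 2.62348; scaling by 6/2.62348 = 2.28704 puts the formula on 6 O.
Si: 0.87895 × 2.28704 = 2.010 atoms per formula unit.

2.010 Si apfu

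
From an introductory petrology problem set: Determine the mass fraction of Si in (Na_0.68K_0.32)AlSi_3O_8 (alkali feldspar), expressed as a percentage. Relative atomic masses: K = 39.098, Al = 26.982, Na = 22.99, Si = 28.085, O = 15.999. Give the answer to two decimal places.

31.51 weight percent

Molar mass of (Na_0.68K_0.32)AlSi_3O_8: 0.68*22.99 + 0.32*39.098 + 1*26.982 + 3*28.085 + 8*15.999 = 267.374 g/mol.
Mass of Si per formula unit: 3 × 28.085 = 84.255 g.
Weight fraction Si = 84.255 / 267.374 = 0.3151.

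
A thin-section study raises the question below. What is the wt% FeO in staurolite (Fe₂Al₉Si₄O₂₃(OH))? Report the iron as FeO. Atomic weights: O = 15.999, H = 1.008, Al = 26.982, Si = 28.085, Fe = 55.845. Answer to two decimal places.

Formula mass = 851.852 g/mol.
2 Fe → 2.0000 mol FeO per formula unit; M(FeO) = 71.844, so FeO mass = 143.688 g.
143.688/851.852 × 100 = 16.87 wt%.

16.87 wt%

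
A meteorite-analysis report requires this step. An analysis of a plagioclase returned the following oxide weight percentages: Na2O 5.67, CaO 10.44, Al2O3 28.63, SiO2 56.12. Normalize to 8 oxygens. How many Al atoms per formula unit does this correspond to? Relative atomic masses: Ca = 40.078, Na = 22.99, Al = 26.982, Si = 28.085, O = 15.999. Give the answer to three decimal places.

1.504 Al apfu

Na2O: 5.67/61.979 = 0.09148 mol → 0.18296 mol Na, 0.09148 mol O.
CaO: 10.44/56.077 = 0.18617 mol → 0.18617 mol Ca, 0.18617 mol O.
Al2O3: 28.63/101.961 = 0.28079 mol → 0.56158 mol Al, 0.84237 mol O.
SiO2: 56.12/60.083 = 0.93404 mol → 0.93404 mol Si, 1.86808 mol O.
Total oxygen = 2.98810 mol. Normalization factor = 8/2.98810 = 2.67729.
Al per 8 O = 0.56158 × 2.67729 = 1.504.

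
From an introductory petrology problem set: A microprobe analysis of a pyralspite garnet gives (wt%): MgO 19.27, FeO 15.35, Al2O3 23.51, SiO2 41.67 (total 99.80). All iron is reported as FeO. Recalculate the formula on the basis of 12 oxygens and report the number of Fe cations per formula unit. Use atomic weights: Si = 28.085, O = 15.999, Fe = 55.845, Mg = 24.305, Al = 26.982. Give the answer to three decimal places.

MgO: 19.27/40.304 = 0.47812 mol → 0.47812 mol Mg, 0.47812 mol O.
FeO: 15.35/71.844 = 0.21366 mol → 0.21366 mol Fe, 0.21366 mol O.
Al2O3: 23.51/101.961 = 0.23058 mol → 0.46116 mol Al, 0.69174 mol O.
SiO2: 41.67/60.083 = 0.69354 mol → 0.69354 mol Si, 1.38708 mol O.
Total oxygen = 2.77060 mol. Normalization factor = 12/2.77060 = 4.33119.
Fe per 12 O = 0.21366 × 4.33119 = 0.925.

0.925 Fe apfu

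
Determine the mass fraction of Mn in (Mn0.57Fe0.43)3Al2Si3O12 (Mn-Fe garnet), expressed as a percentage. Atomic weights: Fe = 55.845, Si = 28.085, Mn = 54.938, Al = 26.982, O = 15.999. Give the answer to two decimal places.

18.93 mass %

Molar mass of (Mn0.57Fe0.43)3Al2Si3O12: 1.71×54.938 + 1.29×55.845 + 2×26.982 + 3×28.085 + 12×15.999 = 496.191 g/mol.
Mass of Mn per formula unit: 1.71 × 54.938 = 93.944 g.
Weight fraction Mn = 93.944 / 496.191 = 0.1893.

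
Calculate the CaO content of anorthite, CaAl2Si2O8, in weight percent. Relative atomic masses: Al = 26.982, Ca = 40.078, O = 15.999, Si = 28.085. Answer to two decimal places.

Formula mass = 278.204 g/mol.
1 Ca → 1.0000 mol CaO per formula unit; M(CaO) = 56.077, so CaO mass = 56.077 g.
56.077/278.204 × 100 = 20.16 wt%.

20.16 wt%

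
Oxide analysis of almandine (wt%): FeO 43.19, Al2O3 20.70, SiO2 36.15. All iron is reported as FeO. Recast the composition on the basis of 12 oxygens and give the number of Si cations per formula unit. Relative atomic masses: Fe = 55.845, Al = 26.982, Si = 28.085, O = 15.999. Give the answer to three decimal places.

FeO (M=71.844): mol = 0.60116; Fe = 0.60116, O = 0.60116.
Al2O3 (M=101.961): mol = 0.20302; Al = 0.40604, O = 0.60906.
SiO2 (M=60.083): mol = 0.60167; Si = 0.60167, O = 1.20334.
ΣO = 2.41356; factor = 12/ΣO = 4.97191.
Si apfu = 0.60167 × 4.97191 = 2.991.

2.991 Si apfu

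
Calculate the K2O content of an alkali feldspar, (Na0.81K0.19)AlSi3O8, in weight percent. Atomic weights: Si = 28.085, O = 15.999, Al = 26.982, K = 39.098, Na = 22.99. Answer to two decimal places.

Formula mass = 265.280 g/mol.
0.19 K → 0.0950 mol K2O per formula unit; M(K2O) = 94.195, so K2O mass = 8.949 g.
8.949/265.280 × 100 = 3.37 wt%.

3.37 wt%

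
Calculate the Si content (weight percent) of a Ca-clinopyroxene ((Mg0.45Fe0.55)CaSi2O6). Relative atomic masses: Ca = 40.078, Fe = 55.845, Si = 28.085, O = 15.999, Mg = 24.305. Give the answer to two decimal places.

24.02 weight percent

M((Mg0.45Fe0.55)CaSi2O6) = 233.894 g/mol.
Si contributes 2 × 28.085 = 56.170 g per mole.
56.170/233.894 = 0.2402 → 24.02%.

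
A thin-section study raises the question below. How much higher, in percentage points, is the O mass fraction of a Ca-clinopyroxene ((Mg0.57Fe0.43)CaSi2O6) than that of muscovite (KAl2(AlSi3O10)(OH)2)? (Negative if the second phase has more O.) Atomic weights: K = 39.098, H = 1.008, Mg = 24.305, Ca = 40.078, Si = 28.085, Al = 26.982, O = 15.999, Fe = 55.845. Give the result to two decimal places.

O in (Mg0.57Fe0.43)CaSi2O6: molar mass 230.109 g/mol; 6×15.999 = 95.994 g → 41.72 wt%.
O in KAl2(AlSi3O10)(OH)2: molar mass 398.303 g/mol; 12×15.999 = 191.988 g → 48.20 wt%.
Difference = 41.72 − 48.20 = -6.48 percentage points.

-6.48 percentage points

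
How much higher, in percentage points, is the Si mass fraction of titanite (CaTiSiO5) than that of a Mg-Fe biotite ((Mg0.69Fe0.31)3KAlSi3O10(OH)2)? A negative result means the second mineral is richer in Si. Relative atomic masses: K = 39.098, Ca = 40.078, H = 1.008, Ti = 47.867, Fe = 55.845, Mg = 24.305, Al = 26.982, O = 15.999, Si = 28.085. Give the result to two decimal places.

M(CaTiSiO5) = 196.025 g/mol, so wt% Si = 28.085/196.025 × 100 = 14.33%.
M((Mg0.69Fe0.31)3KAlSi3O10(OH)2) = 446.586 g/mol, so wt% Si = 84.255/446.586 × 100 = 18.87%.
14.33 − 18.87 = -4.54 pp.

-4.54 percentage points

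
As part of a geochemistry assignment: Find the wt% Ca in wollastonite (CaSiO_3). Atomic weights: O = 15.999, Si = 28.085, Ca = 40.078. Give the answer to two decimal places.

34.50 wt%

Molar mass of CaSiO_3: 1*40.078 + 1*28.085 + 3*15.999 = 116.160 g/mol.
Mass of Ca per formula unit: 1 × 40.078 = 40.078 g.
Weight fraction Ca = 40.078 / 116.160 = 0.3450.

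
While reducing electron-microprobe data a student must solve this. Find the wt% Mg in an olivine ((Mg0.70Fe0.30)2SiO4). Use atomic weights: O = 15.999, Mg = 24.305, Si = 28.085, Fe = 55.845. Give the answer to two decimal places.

21.32 wt%

Molar mass of (Mg0.70Fe0.30)2SiO4: 1.40×24.305 + 0.60×55.845 + 1×28.085 + 4×15.999 = 159.615 g/mol.
Mass of Mg per formula unit: 1.40 × 24.305 = 34.027 g.
Weight fraction Mg = 34.027 / 159.615 = 0.2132.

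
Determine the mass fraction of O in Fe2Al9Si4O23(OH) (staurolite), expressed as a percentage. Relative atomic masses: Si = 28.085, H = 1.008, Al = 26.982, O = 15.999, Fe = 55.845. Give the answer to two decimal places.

45.08 mass %

Formula mass = 2*55.845 + 9*26.982 + 4*28.085 + 24*15.999 + 1*1.008 = 851.852 g/mol, of which 383.976 g is O.
So O makes up 383.976/851.852 = 0.4508 of the mass, i.e. 45.08%.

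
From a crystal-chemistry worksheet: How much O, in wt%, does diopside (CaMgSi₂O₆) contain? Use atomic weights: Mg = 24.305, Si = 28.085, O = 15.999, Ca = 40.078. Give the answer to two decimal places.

44.33 wt%

Formula mass = 1×40.078 + 1×24.305 + 2×28.085 + 6×15.999 = 216.547 g/mol, of which 95.994 g is O.
So O makes up 95.994/216.547 = 0.4433 of the mass, i.e. 44.33%.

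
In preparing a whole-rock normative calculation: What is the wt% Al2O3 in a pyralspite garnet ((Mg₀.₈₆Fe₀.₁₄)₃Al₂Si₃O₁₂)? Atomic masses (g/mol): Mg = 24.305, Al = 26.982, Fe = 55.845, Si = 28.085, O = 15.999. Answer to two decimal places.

24.49 wt%

M((Mg₀.₈₆Fe₀.₁₄)₃Al₂Si₃O₁₂) = 416.369 g/mol; M(Al2O3) = 101.961 g/mol.
Moles Al2O3 per formula unit = 2 Al ÷ 2 = 1.0000.
Al2O3 fraction = (1.0000 × 101.961) / 416.369 = 101.961/416.369 = 0.2449.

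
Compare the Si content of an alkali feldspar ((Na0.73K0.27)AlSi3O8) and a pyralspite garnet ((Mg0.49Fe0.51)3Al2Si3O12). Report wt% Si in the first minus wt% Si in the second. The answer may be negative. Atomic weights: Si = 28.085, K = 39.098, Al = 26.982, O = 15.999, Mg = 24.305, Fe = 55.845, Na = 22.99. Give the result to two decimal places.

Si in (Na0.73K0.27)AlSi3O8: molar mass 266.568 g/mol; 3×28.085 = 84.255 g → 31.61 wt%.
Si in (Mg0.49Fe0.51)3Al2Si3O12: molar mass 451.378 g/mol; 3×28.085 = 84.255 g → 18.67 wt%.
Difference = 31.61 − 18.67 = 12.94 percentage points.

12.94 percentage points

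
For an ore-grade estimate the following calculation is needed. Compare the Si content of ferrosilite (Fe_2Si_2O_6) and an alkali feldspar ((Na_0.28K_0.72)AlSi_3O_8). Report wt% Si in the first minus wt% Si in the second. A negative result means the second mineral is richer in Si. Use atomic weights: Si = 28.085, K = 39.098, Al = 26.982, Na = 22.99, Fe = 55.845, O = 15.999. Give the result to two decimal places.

-9.48 percentage points

First mineral: 56.170 g Si in 263.854 g formula = 21.29 wt% Si.
Second mineral: 84.255 g Si in 273.817 g formula = 30.77 wt% Si.
21.29% − 30.77% gives a difference of -9.48 percentage points.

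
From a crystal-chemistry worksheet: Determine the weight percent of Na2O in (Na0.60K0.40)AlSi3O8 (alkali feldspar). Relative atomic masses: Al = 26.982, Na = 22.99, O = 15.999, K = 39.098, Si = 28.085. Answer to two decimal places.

Molar mass of (Na0.60K0.40)AlSi3O8 = 0.60·22.99 + 0.40·39.098 + 1·26.982 + 3·28.085 + 8·15.999 = 268.662 g/mol.
Each formula unit contains 0.60 Na, equivalent to 0.60/2 = 0.3000 mol Na2O.
M(Na2O) = 2×22.99 + 1×15.999 = 61.979 g/mol.
Mass of Na2O per formula unit = 0.3000 × 61.979 = 18.594 g.
Na2O wt% = 18.594 / 268.662 × 100 = 6.92%.

6.92 wt%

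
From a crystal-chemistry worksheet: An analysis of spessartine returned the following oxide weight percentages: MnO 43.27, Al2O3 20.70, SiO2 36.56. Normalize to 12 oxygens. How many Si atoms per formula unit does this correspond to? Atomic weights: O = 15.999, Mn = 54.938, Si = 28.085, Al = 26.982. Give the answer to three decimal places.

2.997 Si apfu

MnO: 43.27/70.937 = 0.60998 mol → 0.60998 mol Mn, 0.60998 mol O.
Al2O3: 20.70/101.961 = 0.20302 mol → 0.40604 mol Al, 0.60906 mol O.
SiO2: 36.56/60.083 = 0.60849 mol → 0.60849 mol Si, 1.21698 mol O.
Total oxygen = 2.43602 mol. Normalization factor = 12/2.43602 = 4.92607.
Si per 12 O = 0.60849 × 4.92607 = 2.997.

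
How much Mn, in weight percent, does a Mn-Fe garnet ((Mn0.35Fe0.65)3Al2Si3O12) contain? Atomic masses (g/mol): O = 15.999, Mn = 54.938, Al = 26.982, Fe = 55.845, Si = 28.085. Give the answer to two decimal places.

11.61 weight percent

M((Mn0.35Fe0.65)3Al2Si3O12) = 496.790 g/mol.
Mn contributes 1.05 × 54.938 = 57.685 g per mole.
57.685/496.790 = 0.1161 → 11.61%.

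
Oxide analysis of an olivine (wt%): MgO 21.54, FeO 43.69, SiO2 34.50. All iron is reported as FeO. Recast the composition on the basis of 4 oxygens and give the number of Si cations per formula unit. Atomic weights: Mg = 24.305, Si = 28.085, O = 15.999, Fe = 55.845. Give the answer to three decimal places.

21.54 wt% MgO ÷ 40.304 g/mol = 0.53444 mol, giving 0.53444 Mg and 0.53444 O.
43.69 wt% FeO ÷ 71.844 g/mol = 0.60812 mol, giving 0.60812 Fe and 0.60812 O.
34.50 wt% SiO2 ÷ 60.083 g/mol = 0.57421 mol, giving 0.57421 Si and 1.14842 O.
Oxygen sums to 2.29098; scaling by 4/2.29098 = 1.74598 puts the formula on 4 O.
Si: 0.57421 × 1.74598 = 1.003 atoms per formula unit.

1.003 Si apfu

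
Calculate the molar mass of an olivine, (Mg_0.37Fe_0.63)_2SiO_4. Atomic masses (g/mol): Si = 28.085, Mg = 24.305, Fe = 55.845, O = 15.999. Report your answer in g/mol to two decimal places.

180.43 g/mol

The formula mass is the sum 0.74*24.305 + 1.26*55.845 + 1*28.085 + 4*15.999.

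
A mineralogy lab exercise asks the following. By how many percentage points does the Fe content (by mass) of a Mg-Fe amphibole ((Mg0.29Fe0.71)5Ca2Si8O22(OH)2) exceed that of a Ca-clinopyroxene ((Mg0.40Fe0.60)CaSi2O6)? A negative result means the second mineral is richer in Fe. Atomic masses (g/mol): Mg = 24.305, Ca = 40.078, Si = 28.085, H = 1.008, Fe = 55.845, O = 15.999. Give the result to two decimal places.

First mineral: 198.250 g Fe in 924.320 g formula = 21.45 wt% Fe.
Second mineral: 33.507 g Fe in 235.471 g formula = 14.23 wt% Fe.
21.45% − 14.23% gives a difference of 7.22 percentage points.

7.22 percentage points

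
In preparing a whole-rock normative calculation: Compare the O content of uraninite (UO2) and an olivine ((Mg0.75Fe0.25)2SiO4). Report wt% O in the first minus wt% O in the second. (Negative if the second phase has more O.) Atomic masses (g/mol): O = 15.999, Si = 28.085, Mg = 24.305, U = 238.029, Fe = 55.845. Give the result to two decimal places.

-29.05 percentage points

First mineral: 31.998 g O in 270.027 g formula = 11.85 wt% O.
Second mineral: 63.996 g O in 156.461 g formula = 40.90 wt% O.
11.85% − 40.90% gives a difference of -29.05 percentage points.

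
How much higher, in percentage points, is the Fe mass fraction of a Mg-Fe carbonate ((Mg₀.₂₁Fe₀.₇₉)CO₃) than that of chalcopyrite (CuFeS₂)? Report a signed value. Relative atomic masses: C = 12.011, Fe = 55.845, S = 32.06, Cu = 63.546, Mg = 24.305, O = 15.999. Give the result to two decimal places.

9.96 percentage points

Fe in (Mg₀.₂₁Fe₀.₇₉)CO₃: molar mass 109.230 g/mol; 0.79×55.845 = 44.118 g → 40.39 wt%.
Fe in CuFeS₂: molar mass 183.511 g/mol; 1×55.845 = 55.845 g → 30.43 wt%.
Difference = 40.39 − 30.43 = 9.96 percentage points.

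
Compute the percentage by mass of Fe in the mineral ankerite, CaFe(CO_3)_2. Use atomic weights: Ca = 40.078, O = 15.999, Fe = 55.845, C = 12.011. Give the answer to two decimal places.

25.86 wt%

Molar mass of CaFe(CO_3)_2: 1·40.078 + 1·55.845 + 2·12.011 + 6·15.999 = 215.939 g/mol.
Mass of Fe per formula unit: 1 × 55.845 = 55.845 g.
Weight fraction Fe = 55.845 / 215.939 = 0.2586.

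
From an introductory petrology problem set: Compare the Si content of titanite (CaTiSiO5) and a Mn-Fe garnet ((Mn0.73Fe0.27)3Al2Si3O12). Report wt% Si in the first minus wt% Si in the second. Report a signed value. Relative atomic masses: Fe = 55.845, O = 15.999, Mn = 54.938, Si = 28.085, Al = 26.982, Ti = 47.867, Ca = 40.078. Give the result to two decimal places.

M(CaTiSiO5) = 196.025 g/mol, so wt% Si = 28.085/196.025 × 100 = 14.33%.
M((Mn0.73Fe0.27)3Al2Si3O12) = 495.756 g/mol, so wt% Si = 84.255/495.756 × 100 = 17.00%.
14.33 − 17.00 = -2.67 pp.

-2.67 percentage points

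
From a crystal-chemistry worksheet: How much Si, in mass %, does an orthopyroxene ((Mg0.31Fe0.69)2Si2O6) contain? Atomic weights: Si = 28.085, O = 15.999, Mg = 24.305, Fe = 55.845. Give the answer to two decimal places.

22.99 mass %

Molar mass of (Mg0.31Fe0.69)2Si2O6: 0.62·24.305 + 1.38·55.845 + 2·28.085 + 6·15.999 = 244.299 g/mol.
Mass of Si per formula unit: 2 × 28.085 = 56.170 g.
Weight fraction Si = 56.170 / 244.299 = 0.2299.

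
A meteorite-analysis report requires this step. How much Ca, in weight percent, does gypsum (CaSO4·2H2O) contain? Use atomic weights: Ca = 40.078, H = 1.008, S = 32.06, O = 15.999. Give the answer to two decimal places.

23.28 weight percent

M(CaSO4·2H2O) = 172.164 g/mol.
Ca contributes 1 × 40.078 = 40.078 g per mole.
40.078/172.164 = 0.2328 → 23.28%.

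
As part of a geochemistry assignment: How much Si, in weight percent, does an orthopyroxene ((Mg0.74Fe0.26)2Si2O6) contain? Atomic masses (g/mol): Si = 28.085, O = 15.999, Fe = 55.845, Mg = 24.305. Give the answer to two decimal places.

M((Mg0.74Fe0.26)2Si2O6) = 217.175 g/mol.
Si contributes 2 × 28.085 = 56.170 g per mole.
56.170/217.175 = 0.2586 → 25.86%.

25.86 weight percent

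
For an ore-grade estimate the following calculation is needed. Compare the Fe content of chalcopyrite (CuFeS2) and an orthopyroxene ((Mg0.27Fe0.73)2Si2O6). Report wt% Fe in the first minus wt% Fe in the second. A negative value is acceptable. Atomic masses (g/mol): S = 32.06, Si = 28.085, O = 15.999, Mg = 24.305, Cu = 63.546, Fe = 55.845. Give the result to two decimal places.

M(CuFeS2) = 183.511 g/mol, so wt% Fe = 55.845/183.511 × 100 = 30.43%.
M((Mg0.27Fe0.73)2Si2O6) = 246.822 g/mol, so wt% Fe = 81.534/246.822 × 100 = 33.03%.
30.43 − 33.03 = -2.60 pp.

-2.60 percentage points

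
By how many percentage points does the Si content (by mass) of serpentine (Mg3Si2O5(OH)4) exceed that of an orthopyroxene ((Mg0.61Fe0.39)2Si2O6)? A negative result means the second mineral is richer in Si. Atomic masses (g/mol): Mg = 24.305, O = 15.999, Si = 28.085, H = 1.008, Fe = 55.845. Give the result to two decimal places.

First mineral: 56.170 g Si in 277.108 g formula = 20.27 wt% Si.
Second mineral: 56.170 g Si in 225.375 g formula = 24.92 wt% Si.
20.27% − 24.92% gives a difference of -4.65 percentage points.

-4.65 percentage points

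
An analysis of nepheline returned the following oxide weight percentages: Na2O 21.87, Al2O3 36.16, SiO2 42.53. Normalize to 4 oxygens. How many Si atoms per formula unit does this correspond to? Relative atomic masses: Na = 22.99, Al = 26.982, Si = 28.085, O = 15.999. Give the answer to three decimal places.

Na2O: 21.87/61.979 = 0.35286 mol → 0.70572 mol Na, 0.35286 mol O.
Al2O3: 36.16/101.961 = 0.35465 mol → 0.70930 mol Al, 1.06395 mol O.
SiO2: 42.53/60.083 = 0.70785 mol → 0.70785 mol Si, 1.41570 mol O.
Total oxygen = 2.83251 mol. Normalization factor = 4/2.83251 = 1.41218.
Si per 4 O = 0.70785 × 1.41218 = 1.000.

1.000 Si apfu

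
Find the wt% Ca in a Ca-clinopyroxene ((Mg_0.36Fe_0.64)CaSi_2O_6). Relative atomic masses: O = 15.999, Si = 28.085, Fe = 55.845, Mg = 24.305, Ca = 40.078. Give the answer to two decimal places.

16.93 wt%

Molar mass of (Mg_0.36Fe_0.64)CaSi_2O_6: 0.36·24.305 + 0.64·55.845 + 1·40.078 + 2·28.085 + 6·15.999 = 236.733 g/mol.
Mass of Ca per formula unit: 1 × 40.078 = 40.078 g.
Weight fraction Ca = 40.078 / 236.733 = 0.1693.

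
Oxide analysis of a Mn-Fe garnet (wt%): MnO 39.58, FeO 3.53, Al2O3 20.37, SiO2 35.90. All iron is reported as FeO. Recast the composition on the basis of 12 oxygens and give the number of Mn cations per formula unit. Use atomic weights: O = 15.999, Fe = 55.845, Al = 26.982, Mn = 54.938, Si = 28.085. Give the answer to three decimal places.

MnO (M=70.937): mol = 0.55796; Mn = 0.55796, O = 0.55796.
FeO (M=71.844): mol = 0.04913; Fe = 0.04913, O = 0.04913.
Al2O3 (M=101.961): mol = 0.19978; Al = 0.39956, O = 0.59934.
SiO2 (M=60.083): mol = 0.59751; Si = 0.59751, O = 1.19502.
ΣO = 2.40145; factor = 12/ΣO = 4.99698.
Mn apfu = 0.55796 × 4.99698 = 2.788.

2.788 Mn apfu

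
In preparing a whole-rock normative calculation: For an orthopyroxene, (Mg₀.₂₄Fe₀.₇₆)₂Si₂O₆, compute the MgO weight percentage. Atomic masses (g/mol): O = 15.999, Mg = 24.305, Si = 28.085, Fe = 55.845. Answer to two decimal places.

7.78 wt%

Formula mass = 248.715 g/mol.
0.48 Mg → 0.4800 mol MgO per formula unit; M(MgO) = 40.304, so MgO mass = 19.346 g.
19.346/248.715 × 100 = 7.78 wt%.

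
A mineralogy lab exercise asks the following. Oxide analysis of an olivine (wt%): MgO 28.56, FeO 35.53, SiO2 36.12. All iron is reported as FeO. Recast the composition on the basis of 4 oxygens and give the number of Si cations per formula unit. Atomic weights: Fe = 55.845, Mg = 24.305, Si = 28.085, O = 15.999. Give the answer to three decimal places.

28.56 wt% MgO ÷ 40.304 g/mol = 0.70861 mol, giving 0.70861 Mg and 0.70861 O.
35.53 wt% FeO ÷ 71.844 g/mol = 0.49454 mol, giving 0.49454 Fe and 0.49454 O.
36.12 wt% SiO2 ÷ 60.083 g/mol = 0.60117 mol, giving 0.60117 Si and 1.20234 O.
Oxygen sums to 2.40549; scaling by 4/2.40549 = 1.66286 puts the formula on 4 O.
Si: 0.60117 × 1.66286 = 1.000 atoms per formula unit.

1.000 Si apfu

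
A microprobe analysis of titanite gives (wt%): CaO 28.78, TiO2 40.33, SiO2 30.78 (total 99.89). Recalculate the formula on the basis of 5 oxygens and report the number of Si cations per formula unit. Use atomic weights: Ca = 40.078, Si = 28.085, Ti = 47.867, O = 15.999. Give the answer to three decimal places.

1.005 Si apfu

CaO: 28.78/56.077 = 0.51322 mol → 0.51322 mol Ca, 0.51322 mol O.
TiO2: 40.33/79.865 = 0.50498 mol → 0.50498 mol Ti, 1.00996 mol O.
SiO2: 30.78/60.083 = 0.51229 mol → 0.51229 mol Si, 1.02458 mol O.
Total oxygen = 2.54776 mol. Normalization factor = 5/2.54776 = 1.96251.
Si per 5 O = 0.51229 × 1.96251 = 1.005.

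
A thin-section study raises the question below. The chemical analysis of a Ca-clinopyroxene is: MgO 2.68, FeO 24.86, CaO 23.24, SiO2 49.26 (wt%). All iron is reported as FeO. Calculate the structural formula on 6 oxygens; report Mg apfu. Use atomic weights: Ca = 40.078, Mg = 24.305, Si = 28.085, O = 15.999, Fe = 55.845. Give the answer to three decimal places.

2.68 wt% MgO ÷ 40.304 g/mol = 0.06649 mol, giving 0.06649 Mg and 0.06649 O.
24.86 wt% FeO ÷ 71.844 g/mol = 0.34603 mol, giving 0.34603 Fe and 0.34603 O.
23.24 wt% CaO ÷ 56.077 g/mol = 0.41443 mol, giving 0.41443 Ca and 0.41443 O.
49.26 wt% SiO2 ÷ 60.083 g/mol = 0.81987 mol, giving 0.81987 Si and 1.63974 O.
Oxygen sums to 2.46669; scaling by 6/2.46669 = 2.43241 puts the formula on 6 O.
Mg: 0.06649 × 2.43241 = 0.162 atoms per formula unit.

0.162 Mg apfu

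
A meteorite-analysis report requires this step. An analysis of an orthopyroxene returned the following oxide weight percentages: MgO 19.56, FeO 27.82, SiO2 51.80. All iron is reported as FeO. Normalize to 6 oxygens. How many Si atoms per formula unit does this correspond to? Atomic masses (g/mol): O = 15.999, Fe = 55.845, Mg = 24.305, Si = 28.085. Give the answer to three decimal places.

MgO: 19.56/40.304 = 0.48531 mol → 0.48531 mol Mg, 0.48531 mol O.
FeO: 27.82/71.844 = 0.38723 mol → 0.38723 mol Fe, 0.38723 mol O.
SiO2: 51.80/60.083 = 0.86214 mol → 0.86214 mol Si, 1.72428 mol O.
Total oxygen = 2.59682 mol. Normalization factor = 6/2.59682 = 2.31052.
Si per 6 O = 0.86214 × 2.31052 = 1.992.

1.992 Si apfu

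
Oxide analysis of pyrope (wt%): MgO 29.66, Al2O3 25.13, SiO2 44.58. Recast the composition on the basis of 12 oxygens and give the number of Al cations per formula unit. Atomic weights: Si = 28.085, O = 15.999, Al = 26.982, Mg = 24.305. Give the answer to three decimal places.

1.999 Al apfu

29.66 wt% MgO ÷ 40.304 g/mol = 0.73591 mol, giving 0.73591 Mg and 0.73591 O.
25.13 wt% Al2O3 ÷ 101.961 g/mol = 0.24647 mol, giving 0.49294 Al and 0.73941 O.
44.58 wt% SiO2 ÷ 60.083 g/mol = 0.74197 mol, giving 0.74197 Si and 1.48394 O.
Oxygen sums to 2.95926; scaling by 12/2.95926 = 4.05507 puts the formula on 12 O.
Al: 0.49294 × 4.05507 = 1.999 atoms per formula unit.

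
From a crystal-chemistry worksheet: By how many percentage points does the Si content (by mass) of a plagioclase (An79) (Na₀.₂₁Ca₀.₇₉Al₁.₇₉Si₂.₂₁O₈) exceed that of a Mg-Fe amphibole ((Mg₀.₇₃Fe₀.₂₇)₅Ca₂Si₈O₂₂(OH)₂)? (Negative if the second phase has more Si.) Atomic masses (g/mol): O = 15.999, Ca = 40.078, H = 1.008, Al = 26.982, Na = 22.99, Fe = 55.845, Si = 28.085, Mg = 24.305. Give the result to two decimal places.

Si in Na₀.₂₁Ca₀.₇₉Al₁.₇₉Si₂.₂₁O₈: molar mass 274.847 g/mol; 2.21×28.085 = 62.068 g → 22.58 wt%.
Si in (Mg₀.₇₃Fe₀.₂₇)₅Ca₂Si₈O₂₂(OH)₂: molar mass 854.932 g/mol; 8×28.085 = 224.680 g → 26.28 wt%.
Difference = 22.58 − 26.28 = -3.70 percentage points.

-3.70 percentage points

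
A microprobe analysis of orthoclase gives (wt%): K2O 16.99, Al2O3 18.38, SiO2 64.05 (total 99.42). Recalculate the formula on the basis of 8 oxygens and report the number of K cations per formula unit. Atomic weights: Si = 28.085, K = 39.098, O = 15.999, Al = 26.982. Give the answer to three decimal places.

K2O (M=94.195): mol = 0.18037; K = 0.36074, O = 0.18037.
Al2O3 (M=101.961): mol = 0.18027; Al = 0.36054, O = 0.54081.
SiO2 (M=60.083): mol = 1.06603; Si = 1.06603, O = 2.13206.
ΣO = 2.85324; factor = 8/ΣO = 2.80383.
K apfu = 0.36074 × 2.80383 = 1.011.

1.011 K apfu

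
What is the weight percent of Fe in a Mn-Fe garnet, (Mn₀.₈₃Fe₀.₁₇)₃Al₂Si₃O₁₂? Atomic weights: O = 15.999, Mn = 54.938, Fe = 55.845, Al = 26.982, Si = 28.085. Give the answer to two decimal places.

Molar mass of (Mn₀.₈₃Fe₀.₁₇)₃Al₂Si₃O₁₂: 2.49×54.938 + 0.51×55.845 + 2×26.982 + 3×28.085 + 12×15.999 = 495.484 g/mol.
Mass of Fe per formula unit: 0.51 × 55.845 = 28.481 g.
Weight fraction Fe = 28.481 / 495.484 = 0.0575.

5.75 weight percent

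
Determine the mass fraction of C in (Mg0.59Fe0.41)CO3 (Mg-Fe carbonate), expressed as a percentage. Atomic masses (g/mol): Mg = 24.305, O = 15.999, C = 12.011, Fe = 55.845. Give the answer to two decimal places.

12.35 mass %

Molar mass of (Mg0.59Fe0.41)CO3: 0.59·24.305 + 0.41·55.845 + 1·12.011 + 3·15.999 = 97.244 g/mol.
Mass of C per formula unit: 1 × 12.011 = 12.011 g.
Weight fraction C = 12.011 / 97.244 = 0.1235.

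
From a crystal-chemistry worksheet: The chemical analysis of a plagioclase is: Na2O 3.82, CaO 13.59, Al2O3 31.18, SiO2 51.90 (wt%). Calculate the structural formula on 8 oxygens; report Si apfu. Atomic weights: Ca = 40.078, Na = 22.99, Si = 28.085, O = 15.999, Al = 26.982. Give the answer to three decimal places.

2.343 Si apfu

Na2O: 3.82/61.979 = 0.06163 mol → 0.12326 mol Na, 0.06163 mol O.
CaO: 13.59/56.077 = 0.24235 mol → 0.24235 mol Ca, 0.24235 mol O.
Al2O3: 31.18/101.961 = 0.30580 mol → 0.61160 mol Al, 0.91740 mol O.
SiO2: 51.90/60.083 = 0.86381 mol → 0.86381 mol Si, 1.72762 mol O.
Total oxygen = 2.94900 mol. Normalization factor = 8/2.94900 = 2.71278.
Si per 8 O = 0.86381 × 2.71278 = 2.343.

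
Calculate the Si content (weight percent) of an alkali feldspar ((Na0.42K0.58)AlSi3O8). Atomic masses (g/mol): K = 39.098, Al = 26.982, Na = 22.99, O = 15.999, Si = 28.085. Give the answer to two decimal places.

M((Na0.42K0.58)AlSi3O8) = 271.562 g/mol.
Si contributes 3 × 28.085 = 84.255 g per mole.
84.255/271.562 = 0.3103 → 31.03%.

31.03 weight percent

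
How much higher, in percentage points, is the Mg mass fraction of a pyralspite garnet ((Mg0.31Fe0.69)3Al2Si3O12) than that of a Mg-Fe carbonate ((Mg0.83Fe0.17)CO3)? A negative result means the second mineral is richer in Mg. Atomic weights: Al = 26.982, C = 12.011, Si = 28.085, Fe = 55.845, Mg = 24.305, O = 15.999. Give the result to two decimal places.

First mineral: 22.604 g Mg in 468.410 g formula = 4.83 wt% Mg.
Second mineral: 20.173 g Mg in 89.675 g formula = 22.50 wt% Mg.
4.83% − 22.50% gives a difference of -17.67 percentage points.

-17.67 percentage points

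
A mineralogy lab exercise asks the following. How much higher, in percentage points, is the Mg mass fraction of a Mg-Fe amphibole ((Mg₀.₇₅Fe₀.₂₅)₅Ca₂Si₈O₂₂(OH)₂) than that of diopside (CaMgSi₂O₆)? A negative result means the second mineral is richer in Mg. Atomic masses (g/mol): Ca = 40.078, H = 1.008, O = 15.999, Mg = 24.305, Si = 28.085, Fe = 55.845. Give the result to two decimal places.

Mg in (Mg₀.₇₅Fe₀.₂₅)₅Ca₂Si₈O₂₂(OH)₂: molar mass 851.778 g/mol; 3.75×24.305 = 91.144 g → 10.70 wt%.
Mg in CaMgSi₂O₆: molar mass 216.547 g/mol; 1×24.305 = 24.305 g → 11.22 wt%.
Difference = 10.70 − 11.22 = -0.52 percentage points.

-0.52 percentage points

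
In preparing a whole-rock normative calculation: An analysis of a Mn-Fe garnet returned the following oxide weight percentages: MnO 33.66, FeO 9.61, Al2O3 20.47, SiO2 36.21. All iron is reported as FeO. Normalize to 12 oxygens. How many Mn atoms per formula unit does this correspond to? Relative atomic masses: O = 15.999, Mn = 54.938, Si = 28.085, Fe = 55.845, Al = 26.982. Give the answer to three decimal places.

2.357 Mn apfu

33.66 wt% MnO ÷ 70.937 g/mol = 0.47451 mol, giving 0.47451 Mn and 0.47451 O.
9.61 wt% FeO ÷ 71.844 g/mol = 0.13376 mol, giving 0.13376 Fe and 0.13376 O.
20.47 wt% Al2O3 ÷ 101.961 g/mol = 0.20076 mol, giving 0.40152 Al and 0.60228 O.
36.21 wt% SiO2 ÷ 60.083 g/mol = 0.60267 mol, giving 0.60267 Si and 1.20534 O.
Oxygen sums to 2.41589; scaling by 12/2.41589 = 4.96711 puts the formula on 12 O.
Mn: 0.47451 × 4.96711 = 2.357 atoms per formula unit.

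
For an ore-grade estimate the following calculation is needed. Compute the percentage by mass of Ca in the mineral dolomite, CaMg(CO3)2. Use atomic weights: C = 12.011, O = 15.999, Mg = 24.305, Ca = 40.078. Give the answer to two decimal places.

M(CaMg(CO3)2) = 184.399 g/mol.
Ca contributes 1 × 40.078 = 40.078 g per mole.
40.078/184.399 = 0.2173 → 21.73%.

21.73 wt%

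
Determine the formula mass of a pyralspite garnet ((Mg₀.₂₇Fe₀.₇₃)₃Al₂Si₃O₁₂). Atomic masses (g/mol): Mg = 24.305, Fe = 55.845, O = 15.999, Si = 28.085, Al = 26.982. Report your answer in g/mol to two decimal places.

M = 0.81*24.305 + 2.19*55.845 + 2*26.982 + 3*28.085 + 12*15.999

472.19 g/mol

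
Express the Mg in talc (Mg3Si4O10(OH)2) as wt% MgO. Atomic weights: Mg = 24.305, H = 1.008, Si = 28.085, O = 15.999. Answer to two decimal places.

31.88 wt%

Formula mass = 379.259 g/mol.
3 Mg → 3.0000 mol MgO per formula unit; M(MgO) = 40.304, so MgO mass = 120.912 g.
120.912/379.259 × 100 = 31.88 wt%.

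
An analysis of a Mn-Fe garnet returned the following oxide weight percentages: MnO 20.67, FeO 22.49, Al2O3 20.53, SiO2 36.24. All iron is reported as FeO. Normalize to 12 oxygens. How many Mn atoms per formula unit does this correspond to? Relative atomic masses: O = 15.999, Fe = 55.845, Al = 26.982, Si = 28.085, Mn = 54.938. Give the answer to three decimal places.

1.448 Mn apfu

MnO: 20.67/70.937 = 0.29139 mol → 0.29139 mol Mn, 0.29139 mol O.
FeO: 22.49/71.844 = 0.31304 mol → 0.31304 mol Fe, 0.31304 mol O.
Al2O3: 20.53/101.961 = 0.20135 mol → 0.40270 mol Al, 0.60405 mol O.
SiO2: 36.24/60.083 = 0.60317 mol → 0.60317 mol Si, 1.20634 mol O.
Total oxygen = 2.41482 mol. Normalization factor = 12/2.41482 = 4.96931.
Mn per 12 O = 0.29139 × 4.96931 = 1.448.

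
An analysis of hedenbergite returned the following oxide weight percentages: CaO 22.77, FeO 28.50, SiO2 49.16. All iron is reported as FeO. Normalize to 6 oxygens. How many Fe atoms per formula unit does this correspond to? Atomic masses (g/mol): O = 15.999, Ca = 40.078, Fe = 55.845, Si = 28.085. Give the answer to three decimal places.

CaO (M=56.077): mol = 0.40605; Ca = 0.40605, O = 0.40605.
FeO (M=71.844): mol = 0.39669; Fe = 0.39669, O = 0.39669.
SiO2 (M=60.083): mol = 0.81820; Si = 0.81820, O = 1.63640.
ΣO = 2.43914; factor = 6/ΣO = 2.45988.
Fe apfu = 0.39669 × 2.45988 = 0.976.

0.976 Fe apfu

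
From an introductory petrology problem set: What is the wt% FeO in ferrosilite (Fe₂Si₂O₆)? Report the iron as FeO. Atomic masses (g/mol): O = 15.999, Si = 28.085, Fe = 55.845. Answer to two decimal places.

M(Fe₂Si₂O₆) = 263.854 g/mol; M(FeO) = 71.844 g/mol.
Moles FeO per formula unit = 2 Fe ÷ 1 = 2.0000.
FeO fraction = (2.0000 × 71.844) / 263.854 = 143.688/263.854 = 0.5446.

54.46 wt%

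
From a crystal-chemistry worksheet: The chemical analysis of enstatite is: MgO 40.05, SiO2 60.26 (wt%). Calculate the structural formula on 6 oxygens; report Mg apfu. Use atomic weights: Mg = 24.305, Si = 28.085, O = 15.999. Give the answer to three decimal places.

1.988 Mg apfu

40.05 wt% MgO ÷ 40.304 g/mol = 0.99370 mol, giving 0.99370 Mg and 0.99370 O.
60.26 wt% SiO2 ÷ 60.083 g/mol = 1.00295 mol, giving 1.00295 Si and 2.00590 O.
Oxygen sums to 2.99960; scaling by 6/2.99960 = 2.00027 puts the formula on 6 O.
Mg: 0.99370 × 2.00027 = 1.988 atoms per formula unit.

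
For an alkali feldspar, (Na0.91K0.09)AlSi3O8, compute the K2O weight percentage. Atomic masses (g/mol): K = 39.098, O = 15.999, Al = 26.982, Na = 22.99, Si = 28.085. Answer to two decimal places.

Formula mass = 263.669 g/mol.
0.09 K → 0.0450 mol K2O per formula unit; M(K2O) = 94.195, so K2O mass = 4.239 g.
4.239/263.669 × 100 = 1.61 wt%.

1.61 wt%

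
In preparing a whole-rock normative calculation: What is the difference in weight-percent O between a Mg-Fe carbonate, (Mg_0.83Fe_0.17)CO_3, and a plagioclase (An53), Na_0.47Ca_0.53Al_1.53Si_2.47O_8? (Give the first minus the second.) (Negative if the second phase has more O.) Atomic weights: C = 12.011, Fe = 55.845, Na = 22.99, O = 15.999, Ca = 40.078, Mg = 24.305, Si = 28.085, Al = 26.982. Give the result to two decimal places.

6.24 percentage points

M((Mg_0.83Fe_0.17)CO_3) = 89.675 g/mol, so wt% O = 47.997/89.675 × 100 = 53.52%.
M(Na_0.47Ca_0.53Al_1.53Si_2.47O_8) = 270.691 g/mol, so wt% O = 127.992/270.691 × 100 = 47.28%.
53.52 − 47.28 = 6.24 pp.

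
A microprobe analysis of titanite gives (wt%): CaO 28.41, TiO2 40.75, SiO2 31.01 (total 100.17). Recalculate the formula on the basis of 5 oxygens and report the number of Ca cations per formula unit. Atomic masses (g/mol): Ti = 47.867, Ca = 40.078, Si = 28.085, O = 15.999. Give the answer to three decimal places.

28.41 wt% CaO ÷ 56.077 g/mol = 0.50662 mol, giving 0.50662 Ca and 0.50662 O.
40.75 wt% TiO2 ÷ 79.865 g/mol = 0.51024 mol, giving 0.51024 Ti and 1.02048 O.
31.01 wt% SiO2 ÷ 60.083 g/mol = 0.51612 mol, giving 0.51612 Si and 1.03224 O.
Oxygen sums to 2.55934; scaling by 5/2.55934 = 1.95363 puts the formula on 5 O.
Ca: 0.50662 × 1.95363 = 0.990 atoms per formula unit.

0.990 Ca apfu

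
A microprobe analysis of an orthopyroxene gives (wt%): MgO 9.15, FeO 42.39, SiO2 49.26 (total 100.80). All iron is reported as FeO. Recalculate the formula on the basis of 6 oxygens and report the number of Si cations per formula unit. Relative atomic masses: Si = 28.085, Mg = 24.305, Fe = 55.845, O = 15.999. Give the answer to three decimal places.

2.002 Si apfu

MgO: 9.15/40.304 = 0.22702 mol → 0.22702 mol Mg, 0.22702 mol O.
FeO: 42.39/71.844 = 0.59003 mol → 0.59003 mol Fe, 0.59003 mol O.
SiO2: 49.26/60.083 = 0.81987 mol → 0.81987 mol Si, 1.63974 mol O.
Total oxygen = 2.45679 mol. Normalization factor = 6/2.45679 = 2.44221.
Si per 6 O = 0.81987 × 2.44221 = 2.002.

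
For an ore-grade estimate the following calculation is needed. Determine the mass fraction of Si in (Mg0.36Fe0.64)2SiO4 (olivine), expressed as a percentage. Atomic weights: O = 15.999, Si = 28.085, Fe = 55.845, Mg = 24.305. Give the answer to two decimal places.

M((Mg0.36Fe0.64)2SiO4) = 181.062 g/mol.
Si contributes 1 × 28.085 = 28.085 g per mole.
28.085/181.062 = 0.1551 → 15.51%.

15.51 mass %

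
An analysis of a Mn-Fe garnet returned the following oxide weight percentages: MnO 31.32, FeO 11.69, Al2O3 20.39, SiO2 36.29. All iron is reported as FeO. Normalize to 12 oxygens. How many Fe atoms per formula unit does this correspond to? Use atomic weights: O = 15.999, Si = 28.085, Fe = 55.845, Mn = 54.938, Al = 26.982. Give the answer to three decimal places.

0.809 Fe apfu

MnO: 31.32/70.937 = 0.44152 mol → 0.44152 mol Mn, 0.44152 mol O.
FeO: 11.69/71.844 = 0.16271 mol → 0.16271 mol Fe, 0.16271 mol O.
Al2O3: 20.39/101.961 = 0.19998 mol → 0.39996 mol Al, 0.59994 mol O.
SiO2: 36.29/60.083 = 0.60400 mol → 0.60400 mol Si, 1.20800 mol O.
Total oxygen = 2.41217 mol. Normalization factor = 12/2.41217 = 4.97477.
Fe per 12 O = 0.16271 × 4.97477 = 0.809.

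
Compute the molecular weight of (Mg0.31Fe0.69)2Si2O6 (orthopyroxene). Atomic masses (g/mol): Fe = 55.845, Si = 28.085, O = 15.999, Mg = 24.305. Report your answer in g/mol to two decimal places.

244.30 g/mol

Mg: 0.62 × 24.305 = 15.0691
Fe: 1.38 × 55.845 = 77.0661
Si: 2 × 28.085 = 56.1700
O: 6 × 15.999 = 95.9940
Summing the contributions gives the formula mass.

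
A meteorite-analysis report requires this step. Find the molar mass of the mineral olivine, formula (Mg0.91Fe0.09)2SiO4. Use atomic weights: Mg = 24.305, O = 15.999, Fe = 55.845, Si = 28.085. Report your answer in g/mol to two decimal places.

146.37 g/mol

Mg: 1.82 × 24.305 = 44.2351
Fe: 0.18 × 55.845 = 10.0521
Si: 1 × 28.085 = 28.0850
O: 4 × 15.999 = 63.9960
Summing the contributions gives the formula mass.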